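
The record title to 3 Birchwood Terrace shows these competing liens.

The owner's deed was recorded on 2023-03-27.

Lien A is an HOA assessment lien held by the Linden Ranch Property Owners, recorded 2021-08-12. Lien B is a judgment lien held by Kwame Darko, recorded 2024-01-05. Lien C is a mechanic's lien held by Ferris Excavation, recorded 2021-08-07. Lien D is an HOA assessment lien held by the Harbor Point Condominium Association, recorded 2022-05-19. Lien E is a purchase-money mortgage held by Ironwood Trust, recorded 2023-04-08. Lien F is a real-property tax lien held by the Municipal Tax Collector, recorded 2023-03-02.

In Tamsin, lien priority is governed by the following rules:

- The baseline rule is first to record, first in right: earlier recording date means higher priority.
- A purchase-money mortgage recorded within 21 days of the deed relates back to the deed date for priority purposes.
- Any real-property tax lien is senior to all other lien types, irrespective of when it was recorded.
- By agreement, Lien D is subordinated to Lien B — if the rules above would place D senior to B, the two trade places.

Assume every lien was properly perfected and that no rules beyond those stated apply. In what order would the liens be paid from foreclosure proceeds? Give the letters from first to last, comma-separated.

F, C, A, B, E, D

Effective dates: E was recorded within the 21-day window, so its effective date is the deed date 2023-03-27.
F, as a real-property tax lien, has superpriority and ranks first.
The other liens, earliest effective date first: C (2021-08-07), A (2021-08-12), D (2022-05-19), E (2023-03-27), B (2024-01-05).
Because D would otherwise rank above B, the subordination swaps them.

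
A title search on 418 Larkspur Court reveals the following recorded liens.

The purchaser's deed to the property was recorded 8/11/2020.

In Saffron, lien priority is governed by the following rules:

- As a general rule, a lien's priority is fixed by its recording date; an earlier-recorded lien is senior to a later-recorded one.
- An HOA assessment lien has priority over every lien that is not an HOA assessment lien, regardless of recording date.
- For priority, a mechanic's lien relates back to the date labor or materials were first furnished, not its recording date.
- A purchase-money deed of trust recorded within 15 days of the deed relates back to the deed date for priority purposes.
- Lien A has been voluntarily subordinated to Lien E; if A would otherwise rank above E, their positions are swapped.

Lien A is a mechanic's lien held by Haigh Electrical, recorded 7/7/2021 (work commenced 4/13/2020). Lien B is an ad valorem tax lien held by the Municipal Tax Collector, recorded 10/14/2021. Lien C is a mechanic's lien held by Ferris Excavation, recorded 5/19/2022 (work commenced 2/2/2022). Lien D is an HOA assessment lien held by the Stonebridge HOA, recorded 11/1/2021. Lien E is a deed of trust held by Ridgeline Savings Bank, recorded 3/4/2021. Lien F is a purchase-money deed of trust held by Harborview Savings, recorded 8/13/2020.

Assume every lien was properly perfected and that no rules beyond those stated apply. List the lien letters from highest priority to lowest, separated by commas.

D, E, F, A, B, C

First, effective dates: A relates back to 4/13/2020 (work commenced); C relates back to 2/2/2022 (work commenced); F relates back to the deed date 8/11/2020.
D is an HOA assessment lien, so it outranks all other liens regardless of date.
The other liens, earliest effective date first: A (4/13/2020), F (8/11/2020), E (3/4/2021), B (10/14/2021), C (2/2/2022).
A is senior to E before the subordination, so the two trade places.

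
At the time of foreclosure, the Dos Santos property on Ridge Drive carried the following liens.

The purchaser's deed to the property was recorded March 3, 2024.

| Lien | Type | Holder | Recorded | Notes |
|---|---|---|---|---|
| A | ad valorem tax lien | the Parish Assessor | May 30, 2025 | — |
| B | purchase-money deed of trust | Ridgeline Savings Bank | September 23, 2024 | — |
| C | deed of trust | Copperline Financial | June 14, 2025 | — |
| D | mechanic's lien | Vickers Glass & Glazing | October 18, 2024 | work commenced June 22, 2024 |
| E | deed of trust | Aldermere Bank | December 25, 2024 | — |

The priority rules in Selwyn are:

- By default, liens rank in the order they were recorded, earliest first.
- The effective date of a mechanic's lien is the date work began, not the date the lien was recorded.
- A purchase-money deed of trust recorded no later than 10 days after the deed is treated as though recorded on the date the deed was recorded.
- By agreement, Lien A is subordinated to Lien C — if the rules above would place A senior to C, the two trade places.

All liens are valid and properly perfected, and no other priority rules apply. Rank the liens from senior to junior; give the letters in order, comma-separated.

Adjusting effective dates: B was recorded 204 days after the deed — beyond 10 days — so no relation-back applies; D's effective date is June 22, 2024, when work began.
Sorted by effective date: D (June 22, 2024), B (September 23, 2024), E (December 25, 2024), A (May 30, 2025), C (June 14, 2025).
The subordination applies — A was senior to C — so A and C swap.

D, B, E, C, A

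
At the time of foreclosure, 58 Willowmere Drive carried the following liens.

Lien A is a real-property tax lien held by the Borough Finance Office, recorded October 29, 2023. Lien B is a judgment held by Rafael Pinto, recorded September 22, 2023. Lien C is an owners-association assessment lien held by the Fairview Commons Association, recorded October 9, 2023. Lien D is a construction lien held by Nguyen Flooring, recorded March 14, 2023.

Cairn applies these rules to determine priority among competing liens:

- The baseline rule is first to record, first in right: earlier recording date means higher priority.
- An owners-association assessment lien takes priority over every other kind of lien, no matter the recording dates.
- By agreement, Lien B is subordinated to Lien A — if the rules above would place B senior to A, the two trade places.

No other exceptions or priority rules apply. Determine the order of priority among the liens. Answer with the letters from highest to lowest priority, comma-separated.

C, D, A, B

C is an owners-association assessment lien and takes priority over every other lien.
The other liens, earliest effective date first: D (March 14, 2023), B (September 22, 2023), A (October 29, 2023).
B is senior to A before the subordination, so the two trade places.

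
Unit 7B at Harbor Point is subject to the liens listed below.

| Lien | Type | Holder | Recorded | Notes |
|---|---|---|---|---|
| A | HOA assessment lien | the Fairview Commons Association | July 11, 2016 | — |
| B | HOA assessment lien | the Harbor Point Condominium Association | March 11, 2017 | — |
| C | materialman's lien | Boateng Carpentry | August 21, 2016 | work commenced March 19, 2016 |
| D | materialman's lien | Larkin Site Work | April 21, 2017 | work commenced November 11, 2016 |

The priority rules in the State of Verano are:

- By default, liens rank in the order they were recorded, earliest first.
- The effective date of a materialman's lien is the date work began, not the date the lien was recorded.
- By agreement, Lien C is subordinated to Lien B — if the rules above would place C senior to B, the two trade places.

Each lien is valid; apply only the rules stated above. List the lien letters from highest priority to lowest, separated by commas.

B, A, D, C

First, effective dates: C's effective date is March 19, 2016, when work began; D's effective date is November 11, 2016, when work began.
By effective date: C (March 19, 2016), A (July 11, 2016), D (November 11, 2016), B (March 11, 2017).
The subordination applies — C was senior to B — so C and B swap.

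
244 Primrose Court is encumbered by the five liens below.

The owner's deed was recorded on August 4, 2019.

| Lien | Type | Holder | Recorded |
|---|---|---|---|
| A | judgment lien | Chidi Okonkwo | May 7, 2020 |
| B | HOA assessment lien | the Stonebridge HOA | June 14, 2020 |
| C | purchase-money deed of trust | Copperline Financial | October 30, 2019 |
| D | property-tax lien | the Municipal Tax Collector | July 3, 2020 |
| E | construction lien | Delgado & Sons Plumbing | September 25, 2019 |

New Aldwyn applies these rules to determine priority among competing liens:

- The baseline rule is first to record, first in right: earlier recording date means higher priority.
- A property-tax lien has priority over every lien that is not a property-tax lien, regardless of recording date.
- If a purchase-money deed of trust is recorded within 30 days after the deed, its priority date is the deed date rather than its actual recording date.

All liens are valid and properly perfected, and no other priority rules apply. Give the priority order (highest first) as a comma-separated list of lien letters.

D, E, C, A, B

Adjusting effective dates: C missed the 30-day window (87 days after the deed), so its recording date stands.
As a property-tax lien, D is senior to every other lien.
Remaining liens by effective date: E (September 25, 2019), C (October 30, 2019), A (May 7, 2020), B (June 14, 2020).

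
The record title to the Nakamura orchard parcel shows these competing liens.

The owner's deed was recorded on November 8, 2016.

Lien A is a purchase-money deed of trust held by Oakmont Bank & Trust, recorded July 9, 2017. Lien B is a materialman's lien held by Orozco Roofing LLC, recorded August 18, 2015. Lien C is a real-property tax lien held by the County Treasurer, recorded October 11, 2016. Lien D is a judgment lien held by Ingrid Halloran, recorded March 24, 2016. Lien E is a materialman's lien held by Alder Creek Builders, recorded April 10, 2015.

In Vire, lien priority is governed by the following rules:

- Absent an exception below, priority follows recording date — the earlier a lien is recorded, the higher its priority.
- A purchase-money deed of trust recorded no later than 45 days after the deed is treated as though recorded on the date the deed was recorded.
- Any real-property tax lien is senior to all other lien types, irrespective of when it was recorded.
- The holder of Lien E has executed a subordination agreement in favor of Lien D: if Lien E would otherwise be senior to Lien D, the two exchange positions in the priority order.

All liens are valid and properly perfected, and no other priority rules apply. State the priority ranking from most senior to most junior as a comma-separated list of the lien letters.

C, D, B, E, A

Effective dates: A missed the 45-day window (243 days after the deed), so its recording date stands.
C is a real-property tax lien, so it outranks all other liens regardless of date.
The other liens, earliest effective date first: E (April 10, 2015), B (August 18, 2015), D (March 24, 2016), A (July 9, 2017).
E is senior to D before the subordination, so the two trade places.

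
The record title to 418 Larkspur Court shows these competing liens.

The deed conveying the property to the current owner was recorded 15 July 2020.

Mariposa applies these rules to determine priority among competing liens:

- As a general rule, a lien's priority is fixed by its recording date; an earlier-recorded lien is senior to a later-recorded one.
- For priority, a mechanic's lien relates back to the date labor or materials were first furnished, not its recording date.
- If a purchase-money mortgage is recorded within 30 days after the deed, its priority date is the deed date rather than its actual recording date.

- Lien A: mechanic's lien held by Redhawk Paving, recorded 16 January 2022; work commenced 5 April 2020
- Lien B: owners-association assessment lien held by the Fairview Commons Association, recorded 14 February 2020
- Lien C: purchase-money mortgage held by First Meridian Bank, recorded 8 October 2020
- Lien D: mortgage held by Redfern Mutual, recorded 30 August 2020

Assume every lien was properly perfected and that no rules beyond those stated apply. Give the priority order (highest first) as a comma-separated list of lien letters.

B, A, D, C

First, effective dates: A's effective date is 5 April 2020, when work began; C was recorded 85 days after the deed, outside the 30-day window, so it keeps its recording date.
By effective date: B (14 February 2020), A (5 April 2020), D (30 August 2020), C (8 October 2020).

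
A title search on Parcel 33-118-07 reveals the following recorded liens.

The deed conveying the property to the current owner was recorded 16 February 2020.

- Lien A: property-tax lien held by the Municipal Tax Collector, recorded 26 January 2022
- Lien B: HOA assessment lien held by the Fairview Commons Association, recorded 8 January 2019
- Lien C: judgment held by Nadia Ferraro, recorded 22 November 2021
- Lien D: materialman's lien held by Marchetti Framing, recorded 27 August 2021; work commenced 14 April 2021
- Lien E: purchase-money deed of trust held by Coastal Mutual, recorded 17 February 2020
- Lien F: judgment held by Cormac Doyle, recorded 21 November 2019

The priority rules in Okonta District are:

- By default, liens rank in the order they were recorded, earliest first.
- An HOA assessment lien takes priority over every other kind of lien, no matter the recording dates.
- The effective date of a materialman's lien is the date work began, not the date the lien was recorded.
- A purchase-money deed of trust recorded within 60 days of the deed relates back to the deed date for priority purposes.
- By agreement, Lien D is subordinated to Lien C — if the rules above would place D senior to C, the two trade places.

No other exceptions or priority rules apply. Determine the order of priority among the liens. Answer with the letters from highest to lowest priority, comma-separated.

B, F, E, C, D, A

First, effective dates: D relates back to 14 April 2021 (work commenced); E relates back to the deed date 16 February 2020.
B is an HOA assessment lien, so it outranks all other liens regardless of date.
The other liens, earliest effective date first: F (21 November 2019), E (16 February 2020), D (14 April 2021), C (22 November 2021), A (26 January 2022).
D is senior to C before the subordination, so the two trade places.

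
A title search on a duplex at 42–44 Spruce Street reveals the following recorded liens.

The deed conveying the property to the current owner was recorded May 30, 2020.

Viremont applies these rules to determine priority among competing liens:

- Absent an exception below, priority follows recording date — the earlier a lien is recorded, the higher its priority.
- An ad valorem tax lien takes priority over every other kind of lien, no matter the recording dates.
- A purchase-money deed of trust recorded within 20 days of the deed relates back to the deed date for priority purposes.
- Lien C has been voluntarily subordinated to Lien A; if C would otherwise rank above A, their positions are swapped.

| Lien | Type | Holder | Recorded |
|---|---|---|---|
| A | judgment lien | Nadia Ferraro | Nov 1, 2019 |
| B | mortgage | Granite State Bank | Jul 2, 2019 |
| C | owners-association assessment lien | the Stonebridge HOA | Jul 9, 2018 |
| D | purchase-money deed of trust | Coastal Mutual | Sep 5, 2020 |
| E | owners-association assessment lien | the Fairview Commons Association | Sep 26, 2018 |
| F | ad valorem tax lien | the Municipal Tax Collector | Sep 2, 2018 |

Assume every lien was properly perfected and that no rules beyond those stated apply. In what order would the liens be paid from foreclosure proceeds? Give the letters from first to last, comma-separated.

First, effective dates: D was recorded 98 days after the deed, outside the 20-day window, so it keeps its recording date.
As an ad valorem tax lien, F is senior to every other lien.
Remaining liens by effective date: C (Jul 9, 2018), E (Sep 26, 2018), B (Jul 2, 2019), A (Nov 1, 2019), D (Sep 5, 2020).
Because C would otherwise rank above A, the subordination swaps them.

F, A, E, B, C, D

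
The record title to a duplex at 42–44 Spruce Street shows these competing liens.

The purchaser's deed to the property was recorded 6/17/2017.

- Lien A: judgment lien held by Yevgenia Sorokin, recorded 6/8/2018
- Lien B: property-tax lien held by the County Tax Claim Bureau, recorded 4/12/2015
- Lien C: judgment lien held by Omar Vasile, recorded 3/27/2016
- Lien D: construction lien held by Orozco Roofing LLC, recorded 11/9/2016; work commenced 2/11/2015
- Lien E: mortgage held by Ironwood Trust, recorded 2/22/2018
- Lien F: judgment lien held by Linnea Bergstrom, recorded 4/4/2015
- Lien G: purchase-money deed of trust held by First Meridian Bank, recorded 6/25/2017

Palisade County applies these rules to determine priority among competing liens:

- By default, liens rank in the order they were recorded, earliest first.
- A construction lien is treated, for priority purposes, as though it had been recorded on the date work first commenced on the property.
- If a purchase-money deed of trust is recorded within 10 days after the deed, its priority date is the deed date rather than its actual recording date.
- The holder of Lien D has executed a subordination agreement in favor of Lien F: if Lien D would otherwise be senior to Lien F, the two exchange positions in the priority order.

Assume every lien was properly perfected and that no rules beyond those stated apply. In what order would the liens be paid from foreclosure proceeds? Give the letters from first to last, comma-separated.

F, D, B, C, G, E, A

Effective dates: D is treated as recorded 2/11/2015, the work-commencement date; G relates back to the deed date 6/17/2017.
Sorted by effective date: D (2/11/2015), F (4/4/2015), B (4/12/2015), C (3/27/2016), G (6/17/2017), E (2/22/2018), A (6/8/2018).
D is senior to F before the subordination, so the two trade places.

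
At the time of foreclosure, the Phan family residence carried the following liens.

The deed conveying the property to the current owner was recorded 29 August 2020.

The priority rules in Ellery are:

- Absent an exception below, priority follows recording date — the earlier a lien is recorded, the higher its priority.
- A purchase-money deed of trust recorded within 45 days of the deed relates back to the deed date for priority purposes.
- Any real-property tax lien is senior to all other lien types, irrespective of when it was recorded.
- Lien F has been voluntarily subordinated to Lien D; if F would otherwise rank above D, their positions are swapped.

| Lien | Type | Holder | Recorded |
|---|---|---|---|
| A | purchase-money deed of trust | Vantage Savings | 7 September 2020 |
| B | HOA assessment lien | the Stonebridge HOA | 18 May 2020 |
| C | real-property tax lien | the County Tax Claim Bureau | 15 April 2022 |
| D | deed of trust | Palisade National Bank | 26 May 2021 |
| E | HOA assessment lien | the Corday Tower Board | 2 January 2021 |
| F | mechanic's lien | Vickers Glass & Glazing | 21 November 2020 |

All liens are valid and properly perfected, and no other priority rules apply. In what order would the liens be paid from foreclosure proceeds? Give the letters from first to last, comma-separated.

C, B, A, D, E, F

Effective dates after the stated exceptions: A was recorded within the 45-day window, so its effective date is the deed date 29 August 2020.
C is a real-property tax lien and takes priority over every other lien.
Ordering the rest by effective date: B (18 May 2020), A (29 August 2020), F (21 November 2020), E (2 January 2021), D (26 May 2021).
The subordination applies — F was senior to D — so F and D swap.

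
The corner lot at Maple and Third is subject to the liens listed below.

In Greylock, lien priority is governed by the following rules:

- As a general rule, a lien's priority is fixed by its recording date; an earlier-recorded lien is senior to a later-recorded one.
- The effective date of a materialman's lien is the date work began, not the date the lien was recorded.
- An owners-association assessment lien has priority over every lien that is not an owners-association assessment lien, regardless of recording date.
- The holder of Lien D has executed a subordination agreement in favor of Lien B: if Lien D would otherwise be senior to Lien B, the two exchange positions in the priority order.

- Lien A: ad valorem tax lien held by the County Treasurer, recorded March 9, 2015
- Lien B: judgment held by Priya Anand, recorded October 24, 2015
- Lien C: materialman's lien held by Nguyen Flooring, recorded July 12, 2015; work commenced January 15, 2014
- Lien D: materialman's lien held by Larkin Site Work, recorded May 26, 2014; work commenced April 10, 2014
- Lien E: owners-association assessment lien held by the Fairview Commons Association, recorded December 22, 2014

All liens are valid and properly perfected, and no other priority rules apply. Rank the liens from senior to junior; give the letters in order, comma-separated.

Effective dates: C relates back to January 15, 2014 (work commenced); D is treated as recorded April 10, 2014, the work-commencement date.
E, as an owners-association assessment lien, has superpriority and ranks first.
Among the remaining liens, by effective date: C (January 15, 2014), D (April 10, 2014), A (March 9, 2015), B (October 24, 2015).
Because D would otherwise rank above B, the subordination swaps them.

E, C, B, A, D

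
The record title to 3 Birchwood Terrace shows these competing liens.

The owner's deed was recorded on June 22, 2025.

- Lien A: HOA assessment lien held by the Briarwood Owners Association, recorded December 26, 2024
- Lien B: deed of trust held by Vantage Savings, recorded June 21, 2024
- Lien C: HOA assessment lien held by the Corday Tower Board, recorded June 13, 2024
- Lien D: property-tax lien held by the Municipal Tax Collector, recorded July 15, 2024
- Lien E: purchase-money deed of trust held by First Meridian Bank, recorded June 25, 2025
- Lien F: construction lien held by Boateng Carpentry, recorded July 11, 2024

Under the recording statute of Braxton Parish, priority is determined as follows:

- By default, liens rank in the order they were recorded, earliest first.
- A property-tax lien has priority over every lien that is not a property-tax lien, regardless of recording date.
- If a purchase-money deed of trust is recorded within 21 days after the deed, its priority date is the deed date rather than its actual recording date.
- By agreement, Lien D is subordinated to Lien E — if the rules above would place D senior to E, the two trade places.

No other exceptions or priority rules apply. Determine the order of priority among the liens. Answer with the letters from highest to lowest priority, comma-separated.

Adjusting effective dates: E's effective date is the deed date, June 22, 2025.
D is a property-tax lien, so it outranks all other liens regardless of date.
Ordering the rest by effective date: C (June 13, 2024), B (June 21, 2024), F (July 11, 2024), A (December 26, 2024), E (June 22, 2025).
Because D would otherwise rank above E, the subordination swaps them.

E, C, B, F, A, D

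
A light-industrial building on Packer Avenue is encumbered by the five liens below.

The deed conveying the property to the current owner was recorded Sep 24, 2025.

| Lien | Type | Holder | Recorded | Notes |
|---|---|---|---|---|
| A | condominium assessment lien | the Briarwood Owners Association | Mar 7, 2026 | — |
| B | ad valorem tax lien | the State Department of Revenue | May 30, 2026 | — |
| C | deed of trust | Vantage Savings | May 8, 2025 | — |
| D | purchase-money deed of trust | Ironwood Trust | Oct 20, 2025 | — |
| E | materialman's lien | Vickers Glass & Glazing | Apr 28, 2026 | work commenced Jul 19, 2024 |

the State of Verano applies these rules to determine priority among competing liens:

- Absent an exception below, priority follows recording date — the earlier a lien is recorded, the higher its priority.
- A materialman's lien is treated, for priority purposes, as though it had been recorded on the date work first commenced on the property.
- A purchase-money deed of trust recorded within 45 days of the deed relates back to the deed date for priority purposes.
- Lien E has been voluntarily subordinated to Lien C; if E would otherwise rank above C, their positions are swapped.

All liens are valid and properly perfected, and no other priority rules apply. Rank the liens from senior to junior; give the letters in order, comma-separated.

C, E, D, A, B

Adjusting effective dates: D was recorded within the 45-day window, so its effective date is the deed date Sep 24, 2025; E relates back to Jul 19, 2024 (work commenced).
By effective date: E (Jul 19, 2024), C (May 8, 2025), D (Sep 24, 2025), A (Mar 7, 2026), B (May 30, 2026).
The subordination applies — E was senior to C — so E and C swap.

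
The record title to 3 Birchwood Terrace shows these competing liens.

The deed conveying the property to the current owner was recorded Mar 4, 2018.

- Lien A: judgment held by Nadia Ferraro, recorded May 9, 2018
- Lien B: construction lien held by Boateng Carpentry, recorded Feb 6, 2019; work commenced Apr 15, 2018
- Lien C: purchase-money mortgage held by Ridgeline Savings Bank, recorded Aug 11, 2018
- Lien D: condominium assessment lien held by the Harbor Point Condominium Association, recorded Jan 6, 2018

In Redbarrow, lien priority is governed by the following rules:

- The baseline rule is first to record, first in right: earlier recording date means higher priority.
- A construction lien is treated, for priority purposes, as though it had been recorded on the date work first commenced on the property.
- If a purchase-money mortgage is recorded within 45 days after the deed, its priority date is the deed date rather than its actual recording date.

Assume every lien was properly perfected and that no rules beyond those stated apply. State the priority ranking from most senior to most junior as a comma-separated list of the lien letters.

D, B, A, C

Adjusting effective dates: B is treated as recorded Apr 15, 2018, the work-commencement date; C was recorded 160 days after the deed — beyond 45 days — so no relation-back applies.
Sorted by effective date: D (Jan 6, 2018), B (Apr 15, 2018), A (May 9, 2018), C (Aug 11, 2018).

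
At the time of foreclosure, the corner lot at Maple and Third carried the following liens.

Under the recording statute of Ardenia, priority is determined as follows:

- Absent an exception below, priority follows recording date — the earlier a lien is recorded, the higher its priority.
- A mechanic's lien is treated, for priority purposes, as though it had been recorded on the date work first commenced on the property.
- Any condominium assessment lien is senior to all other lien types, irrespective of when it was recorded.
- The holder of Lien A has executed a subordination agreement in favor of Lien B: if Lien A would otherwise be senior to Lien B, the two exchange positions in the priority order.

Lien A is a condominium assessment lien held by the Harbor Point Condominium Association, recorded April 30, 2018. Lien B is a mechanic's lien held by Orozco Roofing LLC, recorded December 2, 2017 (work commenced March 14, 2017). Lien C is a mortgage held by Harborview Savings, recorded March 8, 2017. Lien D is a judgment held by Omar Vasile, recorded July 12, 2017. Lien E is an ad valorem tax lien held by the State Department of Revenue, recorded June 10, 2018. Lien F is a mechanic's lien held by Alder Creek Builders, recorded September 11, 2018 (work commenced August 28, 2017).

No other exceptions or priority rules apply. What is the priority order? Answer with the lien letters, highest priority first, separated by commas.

B, C, A, D, F, E

Effective dates: B's effective date is March 14, 2017, when work began; F relates back to August 28, 2017 (work commenced).
A is a condominium assessment lien, so it outranks all other liens regardless of date.
Among the remaining liens, by effective date: C (March 8, 2017), B (March 14, 2017), D (July 12, 2017), F (August 28, 2017), E (June 10, 2018).
A is senior to B before the subordination, so the two trade places.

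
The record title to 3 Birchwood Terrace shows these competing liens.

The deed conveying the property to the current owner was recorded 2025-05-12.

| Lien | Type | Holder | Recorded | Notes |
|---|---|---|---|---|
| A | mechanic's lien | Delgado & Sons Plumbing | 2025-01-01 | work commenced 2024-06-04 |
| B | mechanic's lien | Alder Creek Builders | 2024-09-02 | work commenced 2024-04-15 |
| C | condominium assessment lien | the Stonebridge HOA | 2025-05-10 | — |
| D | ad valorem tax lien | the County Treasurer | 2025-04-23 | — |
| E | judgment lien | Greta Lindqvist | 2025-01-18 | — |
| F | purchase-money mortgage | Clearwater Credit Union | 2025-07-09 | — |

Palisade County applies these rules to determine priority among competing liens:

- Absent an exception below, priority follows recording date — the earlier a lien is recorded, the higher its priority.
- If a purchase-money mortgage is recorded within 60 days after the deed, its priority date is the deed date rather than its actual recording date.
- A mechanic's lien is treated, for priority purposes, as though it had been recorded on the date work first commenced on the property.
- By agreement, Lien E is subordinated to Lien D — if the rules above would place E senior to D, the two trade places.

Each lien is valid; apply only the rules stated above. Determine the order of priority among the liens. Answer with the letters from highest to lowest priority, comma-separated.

B, A, D, E, C, F

Adjusting effective dates: A's effective date is 2024-06-04, when work began; B is treated as recorded 2024-04-15, the work-commencement date; F relates back to the deed date 2025-05-12.
By effective date: B (2024-04-15), A (2024-06-04), E (2025-01-18), D (2025-04-23), C (2025-05-10), F (2025-05-12).
E would otherwise be senior to D, so under the subordination agreement E and D exchange positions.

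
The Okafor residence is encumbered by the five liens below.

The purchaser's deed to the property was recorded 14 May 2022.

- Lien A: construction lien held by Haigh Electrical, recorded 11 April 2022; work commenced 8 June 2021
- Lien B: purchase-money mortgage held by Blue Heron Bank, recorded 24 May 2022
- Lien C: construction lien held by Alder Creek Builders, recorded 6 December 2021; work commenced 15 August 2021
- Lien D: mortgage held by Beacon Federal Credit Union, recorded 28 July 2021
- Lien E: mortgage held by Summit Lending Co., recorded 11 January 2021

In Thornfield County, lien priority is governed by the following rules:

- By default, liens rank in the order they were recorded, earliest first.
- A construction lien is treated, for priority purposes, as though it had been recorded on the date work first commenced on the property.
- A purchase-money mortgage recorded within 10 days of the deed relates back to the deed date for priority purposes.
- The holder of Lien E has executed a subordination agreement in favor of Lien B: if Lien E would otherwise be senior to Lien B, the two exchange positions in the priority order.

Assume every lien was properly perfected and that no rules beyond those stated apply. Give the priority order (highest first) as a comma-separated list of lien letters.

B, A, D, C, E

Effective dates after the stated exceptions: A relates back to 8 June 2021 (work commenced); B's effective date is the deed date, 14 May 2022; C's effective date is 15 August 2021, when work began.
By effective date: E (11 January 2021), A (8 June 2021), D (28 July 2021), C (15 August 2021), B (14 May 2022).
E is senior to B before the subordination, so the two trade places.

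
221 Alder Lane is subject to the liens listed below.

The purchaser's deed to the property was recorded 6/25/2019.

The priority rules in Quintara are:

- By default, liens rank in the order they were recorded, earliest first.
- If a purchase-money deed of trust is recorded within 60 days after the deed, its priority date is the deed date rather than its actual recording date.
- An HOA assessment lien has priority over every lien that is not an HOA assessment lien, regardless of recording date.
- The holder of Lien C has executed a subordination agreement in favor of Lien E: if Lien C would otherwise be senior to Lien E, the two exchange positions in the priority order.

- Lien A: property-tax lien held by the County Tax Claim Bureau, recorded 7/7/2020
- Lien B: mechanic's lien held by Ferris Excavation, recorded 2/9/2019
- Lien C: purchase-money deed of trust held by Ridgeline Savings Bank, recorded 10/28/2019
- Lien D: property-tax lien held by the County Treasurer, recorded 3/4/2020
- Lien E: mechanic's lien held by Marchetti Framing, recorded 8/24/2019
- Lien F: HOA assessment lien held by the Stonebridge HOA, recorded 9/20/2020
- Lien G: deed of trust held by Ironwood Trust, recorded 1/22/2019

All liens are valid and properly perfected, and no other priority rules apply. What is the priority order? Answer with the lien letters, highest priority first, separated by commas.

F, G, B, E, C, D, A

Effective dates after the stated exceptions: C missed the 60-day window (125 days after the deed), so its recording date stands.
As an HOA assessment lien, F is senior to every other lien.
The other liens, earliest effective date first: G (1/22/2019), B (2/9/2019), E (8/24/2019), C (10/28/2019), D (3/4/2020), A (7/7/2020).
Since C is not senior to E, the subordination leaves the order unchanged.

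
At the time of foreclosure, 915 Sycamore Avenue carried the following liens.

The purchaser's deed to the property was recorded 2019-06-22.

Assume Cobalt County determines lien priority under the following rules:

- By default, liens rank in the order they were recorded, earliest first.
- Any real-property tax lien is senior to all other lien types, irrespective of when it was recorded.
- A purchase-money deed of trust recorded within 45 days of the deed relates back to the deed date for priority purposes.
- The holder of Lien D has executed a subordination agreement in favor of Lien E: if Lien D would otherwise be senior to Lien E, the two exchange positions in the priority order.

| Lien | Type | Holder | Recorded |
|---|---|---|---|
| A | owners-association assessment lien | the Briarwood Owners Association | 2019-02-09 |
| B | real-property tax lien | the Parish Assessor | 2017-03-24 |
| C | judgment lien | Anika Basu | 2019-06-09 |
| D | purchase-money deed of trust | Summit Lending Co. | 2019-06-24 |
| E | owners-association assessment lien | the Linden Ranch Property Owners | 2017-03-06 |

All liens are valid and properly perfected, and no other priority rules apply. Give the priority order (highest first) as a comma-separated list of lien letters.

Effective dates: D was recorded within the 45-day window, so its effective date is the deed date 2019-06-22.
B is a real-property tax lien, so it outranks all other liens regardless of date.
Ordering the rest by effective date: E (2017-03-06), A (2019-02-09), C (2019-06-09), D (2019-06-22).
Since D is not senior to E, the subordination leaves the order unchanged.

B, E, A, C, D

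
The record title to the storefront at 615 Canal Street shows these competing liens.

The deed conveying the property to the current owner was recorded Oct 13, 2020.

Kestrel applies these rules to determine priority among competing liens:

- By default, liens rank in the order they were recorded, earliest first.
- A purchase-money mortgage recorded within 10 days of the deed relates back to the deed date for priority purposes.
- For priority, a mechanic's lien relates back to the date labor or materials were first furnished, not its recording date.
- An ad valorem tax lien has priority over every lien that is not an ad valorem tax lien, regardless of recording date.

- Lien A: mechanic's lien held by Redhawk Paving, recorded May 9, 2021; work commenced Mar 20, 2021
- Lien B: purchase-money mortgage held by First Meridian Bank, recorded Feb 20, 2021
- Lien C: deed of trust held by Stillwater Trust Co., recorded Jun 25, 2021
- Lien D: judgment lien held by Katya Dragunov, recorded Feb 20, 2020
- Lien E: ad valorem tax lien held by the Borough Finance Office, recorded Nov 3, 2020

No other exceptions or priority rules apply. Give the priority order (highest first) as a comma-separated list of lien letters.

Adjusting effective dates: A is treated as recorded Mar 20, 2021, the work-commencement date; B was recorded 130 days after the deed — beyond 10 days — so no relation-back applies.
E is an ad valorem tax lien, so it outranks all other liens regardless of date.
Ordering the rest by effective date: D (Feb 20, 2020), B (Feb 20, 2021), A (Mar 20, 2021), C (Jun 25, 2021).

E, D, B, A, C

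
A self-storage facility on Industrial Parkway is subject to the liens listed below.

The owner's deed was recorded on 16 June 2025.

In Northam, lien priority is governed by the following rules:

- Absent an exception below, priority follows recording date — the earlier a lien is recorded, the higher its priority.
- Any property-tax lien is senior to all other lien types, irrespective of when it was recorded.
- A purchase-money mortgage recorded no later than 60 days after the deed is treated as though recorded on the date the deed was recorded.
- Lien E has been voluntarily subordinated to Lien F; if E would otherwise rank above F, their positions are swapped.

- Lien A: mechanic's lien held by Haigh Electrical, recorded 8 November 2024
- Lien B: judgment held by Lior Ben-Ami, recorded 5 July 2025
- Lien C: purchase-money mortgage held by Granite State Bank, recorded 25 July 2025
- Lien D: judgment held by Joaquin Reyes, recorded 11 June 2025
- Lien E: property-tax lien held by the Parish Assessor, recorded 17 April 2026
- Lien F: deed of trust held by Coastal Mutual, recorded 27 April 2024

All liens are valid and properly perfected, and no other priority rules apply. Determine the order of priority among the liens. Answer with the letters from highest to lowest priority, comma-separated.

Adjusting effective dates: C was recorded within the 60-day window, so its effective date is the deed date 16 June 2025.
E is a property-tax lien and takes priority over every other lien.
Among the remaining liens, by effective date: F (27 April 2024), A (8 November 2024), D (11 June 2025), C (16 June 2025), B (5 July 2025).
E would otherwise be senior to F, so under the subordination agreement E and F exchange positions.

F, E, A, D, C, B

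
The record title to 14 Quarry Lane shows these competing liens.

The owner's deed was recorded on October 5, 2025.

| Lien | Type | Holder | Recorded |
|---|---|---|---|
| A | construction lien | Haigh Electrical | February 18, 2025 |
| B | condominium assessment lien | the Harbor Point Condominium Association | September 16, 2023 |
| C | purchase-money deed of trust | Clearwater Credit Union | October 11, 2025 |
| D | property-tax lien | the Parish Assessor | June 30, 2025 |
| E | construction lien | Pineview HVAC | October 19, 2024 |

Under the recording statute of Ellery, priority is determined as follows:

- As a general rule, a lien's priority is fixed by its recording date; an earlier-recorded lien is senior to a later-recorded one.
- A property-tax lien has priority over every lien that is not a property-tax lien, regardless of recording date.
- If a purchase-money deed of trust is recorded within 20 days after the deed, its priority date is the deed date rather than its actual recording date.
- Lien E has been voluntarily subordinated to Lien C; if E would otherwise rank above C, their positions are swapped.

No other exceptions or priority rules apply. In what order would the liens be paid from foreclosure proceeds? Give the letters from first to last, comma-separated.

First, effective dates: C relates back to the deed date October 5, 2025.
As a property-tax lien, D is senior to every other lien.
Ordering the rest by effective date: B (September 16, 2023), E (October 19, 2024), A (February 18, 2025), C (October 5, 2025).
E is senior to C before the subordination, so the two trade places.

D, B, C, A, E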